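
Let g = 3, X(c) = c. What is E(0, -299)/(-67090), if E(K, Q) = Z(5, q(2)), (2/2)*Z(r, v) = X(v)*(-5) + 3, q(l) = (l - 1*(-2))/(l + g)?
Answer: 1/67090 ≈ 1.4905e-5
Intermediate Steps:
q(l) = (2 + l)/(3 + l) (q(l) = (l - 1*(-2))/(l + 3) = (l + 2)/(3 + l) = (2 + l)/(3 + l))
Z(r, v) = 3 - 5*v (Z(r, v) = v*(-5) + 3 = -5*v + 3 = 3 - 5*v)
E(K, Q) = -1 (E(K, Q) = 3 - 5*(2 + 2)/(3 + 2) = 3 - 5*4/5 = 3 - 4 = -1)
E(0, -299)/(-67090) = -1/(-67090) = -1*(-1/67090) = 1/67090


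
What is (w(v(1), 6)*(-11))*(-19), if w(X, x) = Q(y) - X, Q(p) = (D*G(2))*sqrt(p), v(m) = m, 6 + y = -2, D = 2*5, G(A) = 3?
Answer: -209 + 12540*I*sqrt(2) ≈ -209.0 + 17734.0*I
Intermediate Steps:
D = 10
y = -8 (y = -6 - 2 = -8)
Q(p) = 30*sqrt(p) (Q(p) = (10*3)*sqrt(p) = 30*sqrt(p))
w(X, x) = -X + 60*I*sqrt(2) (w(X, x) = 30*sqrt(-8) - X = 30*(2*I*sqrt(2)) - X = 60*I*sqrt(2) - X = -X + 60*I*sqrt(2))
(w(v(1), 6)*(-11))*(-19) = ((-1*1 + 60*I*sqrt(2))*(-11))*(-19) = ((-1 + 60*I*sqrt(2))*(-11))*(-19) = (11 - 660*I*sqrt(2))*(-19) = -209 + 12540*I*sqrt(2)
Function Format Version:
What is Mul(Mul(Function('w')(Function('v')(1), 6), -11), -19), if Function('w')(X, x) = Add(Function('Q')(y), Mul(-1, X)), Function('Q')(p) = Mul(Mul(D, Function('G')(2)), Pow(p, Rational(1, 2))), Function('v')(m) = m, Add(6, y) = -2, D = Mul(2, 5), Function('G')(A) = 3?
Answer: Add(-209, Mul(12540, I, Pow(2, Rational(1, 2)))) ≈ Add(-209.00, Mul(17734., I))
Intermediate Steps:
D = 10
y = -8 (y = Add(-6, -2) = -8)
Function('Q')(p) = Mul(30, Pow(p, Rational(1, 2))) (Function('Q')(p) = Mul(Mul(10, 3), Pow(p, Rational(1, 2))) = Mul(30, Pow(p, Rational(1, 2))))
Function('w')(X, x) = Add(Mul(-1, X), Mul(60, I, Pow(2, Rational(1, 2)))) (Function('w')(X, x) = Add(Mul(30, Pow(-8, Rational(1, 2))), Mul(-1, X)) = Add(Mul(30, Mul(2, I, Pow(2, Rational(1, 2)))), Mul(-1, X)) = Add(Mul(60, I, Pow(2, Rational(1, 2))), Mul(-1, X)) = Add(Mul(-1, X), Mul(60, I, Pow(2, Rational(1, 2)))))
Mul(Mul(Function('w')(Function('v')(1), 6), -11), -19) = Mul(Mul(Add(Mul(-1, 1), Mul(60, I, Pow(2, Rational(1, 2)))), -11), -19) = Mul(Mul(Add(-1, Mul(60, I, Pow(2, Rational(1, 2)))), -11), -19) = Mul(Add(11, Mul(-660, I, Pow(2, Rational(1, 2)))), -19) = Add(-209, Mul(12540, I, Pow(2, Rational(1, 2))))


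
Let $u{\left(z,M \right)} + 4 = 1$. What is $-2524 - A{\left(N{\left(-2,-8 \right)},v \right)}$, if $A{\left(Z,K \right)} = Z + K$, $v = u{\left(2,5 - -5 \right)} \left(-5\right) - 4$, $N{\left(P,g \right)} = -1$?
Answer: $-2534$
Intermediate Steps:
$u{\left(z,M \right)} = -3$ ($u{\left(z,M \right)} = -4 + 1 = -3$)
$v = 11$ ($v = \left(-3\right) \left(-5\right) - 4 = 15 - 4 = 11$)
$A{\left(Z,K \right)} = K + Z$
$-2524 - A{\left(N{\left(-2,-8 \right)},v \right)} = -2524 - \left(11 - 1\right) = -2524 - 10 = -2534$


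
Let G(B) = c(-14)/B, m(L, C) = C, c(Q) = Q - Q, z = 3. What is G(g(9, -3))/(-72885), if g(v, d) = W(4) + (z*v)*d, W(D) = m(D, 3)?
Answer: 0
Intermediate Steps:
c(Q) = 0
W(D) = 3
g(v, d) = 3 + 3*d*v (g(v, d) = 3 + (3*v)*d = 3 + 3*d*v)
G(B) = 0 (G(B) = 0/B = 0)
G(g(9, -3))/(-72885) = 0/(-72885) = 0*(-1/72885) = 0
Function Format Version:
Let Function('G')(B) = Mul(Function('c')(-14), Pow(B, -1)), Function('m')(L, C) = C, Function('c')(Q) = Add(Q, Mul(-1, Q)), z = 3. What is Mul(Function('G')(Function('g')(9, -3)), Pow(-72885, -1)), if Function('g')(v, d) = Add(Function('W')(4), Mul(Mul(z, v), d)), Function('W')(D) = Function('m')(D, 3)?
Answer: 0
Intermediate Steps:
Function('c')(Q) = 0
Function('W')(D) = 3
Function('g')(v, d) = Add(3, Mul(3, d, v)) (Function('g')(v, d) = Add(3, Mul(Mul(3, v), d)) = Add(3, Mul(3, d, v)))
Function('G')(B) = 0 (Function('G')(B) = Mul(0, Pow(B, -1)) = 0)
Mul(Function('G')(Function('g')(9, -3)), Pow(-72885, -1)) = Mul(0, Pow(-72885, -1)) = Mul(0, Rational(-1, 72885)) = 0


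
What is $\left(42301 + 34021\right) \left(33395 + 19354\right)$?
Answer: $4025909178$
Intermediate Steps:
$\left(42301 + 34021\right) \left(33395 + 19354\right) = 76322 \cdot 52749 = 4025909178$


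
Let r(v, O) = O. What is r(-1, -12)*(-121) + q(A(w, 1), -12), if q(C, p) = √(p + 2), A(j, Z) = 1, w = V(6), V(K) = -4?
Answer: 1452 + I*√10 ≈ 1452.0 + 3.1623*I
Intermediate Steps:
w = -4
q(C, p) = √(2 + p)
r(-1, -12)*(-121) + q(A(w, 1), -12) = -12*(-121) + √(2 - 12) = 1452 + √(-10) = 1452 + I*√10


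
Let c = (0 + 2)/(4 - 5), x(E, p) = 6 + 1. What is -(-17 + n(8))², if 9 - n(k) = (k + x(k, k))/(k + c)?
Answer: -441/4 ≈ -110.25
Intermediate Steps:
x(E, p) = 7
c = -2 (c = 2/(-1) = 2*(-1) = -2)
n(k) = 9 - (7 + k)/(-2 + k) (n(k) = 9 - (k + 7)/(k - 2) = 9 - (7 + k)/(-2 + k))
-(-17 + n(8))² = -(-17 + (-25 + 8*8)/(-2 + 8))² = -(-17 + (-25 + 64)/6)² = -(-17 + (⅙)*39)² = -(-17 + 13/2)² = -(-21/2)² = -1*441/4 = -441/4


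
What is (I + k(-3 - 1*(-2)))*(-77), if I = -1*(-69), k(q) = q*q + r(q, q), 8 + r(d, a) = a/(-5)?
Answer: -23947/5 ≈ -4789.4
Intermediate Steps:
r(d, a) = -8 - a/5 (r(d, a) = -8 + a/(-5) = -8 + a*(-⅕) = -8 - a/5)
k(q) = -8 + q² - q/5 (k(q) = q*q + (-8 - q/5) = q² + (-8 - q/5) = -8 + q² - q/5)
I = 69
(I + k(-3 - 1*(-2)))*(-77) = (69 + (-8 + (-3 - 1*(-2))² - (-3 - 1*(-2))/5))*(-77) = (69 + (-8 + (-3 + 2)² - (-3 + 2)/5))*(-77) = (69 + (-8 + (-1)² - ⅕*(-1)))*(-77) = (69 + (-8 + 1 + ⅕))*(-77) = (69 - 34/5)*(-77) = (311/5)*(-77) = -23947/5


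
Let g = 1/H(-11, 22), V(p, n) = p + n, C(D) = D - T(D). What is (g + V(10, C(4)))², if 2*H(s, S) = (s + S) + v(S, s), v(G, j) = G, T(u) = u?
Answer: 110224/1089 ≈ 101.22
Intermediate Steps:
C(D) = 0 (C(D) = D - D = 0)
H(s, S) = S + s/2 (H(s, S) = ((s + S) + S)/2 = ((S + s) + S)/2 = (s + 2*S)/2 = S + s/2)
V(p, n) = n + p
g = 2/33 (g = 1/(22 + (½)*(-11)) = 1/(22 - 11/2) = 1/(33/2) = 2/33 ≈ 0.060606)
(g + V(10, C(4)))² = (2/33 + (0 + 10))² = (2/33 + 10)² = (332/33)² = 110224/1089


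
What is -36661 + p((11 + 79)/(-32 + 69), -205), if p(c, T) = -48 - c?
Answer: -1358323/37 ≈ -36711.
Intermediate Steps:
-36661 + p((11 + 79)/(-32 + 69), -205) = -36661 + (-48 - (11 + 79)/(-32 + 69)) = -36661 + (-48 - 90/37) = -36661 - 1866/37 = -1358323/37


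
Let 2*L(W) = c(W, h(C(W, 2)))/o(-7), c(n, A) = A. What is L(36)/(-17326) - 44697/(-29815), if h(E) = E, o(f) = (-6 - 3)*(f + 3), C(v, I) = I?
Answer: 27879098177/18596688840 ≈ 1.4991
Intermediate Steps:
o(f) = -27 - 9*f (o(f) = -9*(3 + f) = -27 - 9*f)
L(W) = 1/36 (L(W) = (2/(-27 - 9*(-7)))/2 = (2/(-27 + 63))/2 = (2/36)/2 = (2*(1/36))/2 = (1/2)*(1/18) = 1/36)
L(36)/(-17326) - 44697/(-29815) = (1/36)/(-17326) - 44697/(-29815) = (1/36)*(-1/17326) - 44697*(-1/29815) = -1/623736 + 44697/29815 = 27879098177/18596688840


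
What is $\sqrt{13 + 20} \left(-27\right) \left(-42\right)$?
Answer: $1134 \sqrt{33} \approx 6514.3$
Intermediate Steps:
$\sqrt{13 + 20} \left(-27\right) \left(-42\right) = \sqrt{33} \left(-27\right) \left(-42\right) = - 27 \sqrt{33} \left(-42\right) = 1134 \sqrt{33}$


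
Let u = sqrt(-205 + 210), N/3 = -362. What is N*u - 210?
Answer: -210 - 1086*sqrt(5) ≈ -2638.4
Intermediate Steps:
N = -1086 (N = 3*(-362) = -1086)
u = sqrt(5) ≈ 2.2361
N*u - 210 = -1086*sqrt(5) - 210 = -210 - 1086*sqrt(5)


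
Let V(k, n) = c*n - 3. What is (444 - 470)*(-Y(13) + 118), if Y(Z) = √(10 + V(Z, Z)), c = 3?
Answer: -3068 + 26*√46 ≈ -2891.7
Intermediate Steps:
V(k, n) = -3 + 3*n (V(k, n) = 3*n - 3 = -3 + 3*n)
Y(Z) = √(7 + 3*Z) (Y(Z) = √(10 + (-3 + 3*Z)) = √(7 + 3*Z))
(444 - 470)*(-Y(13) + 118) = (444 - 470)*(-√(7 + 3*13) + 118) = -26*(-√(7 + 39) + 118) = -26*(-√46 + 118) = -26*(118 - √46) = -3068 + 26*√46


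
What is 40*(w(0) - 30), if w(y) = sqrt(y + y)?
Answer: -1200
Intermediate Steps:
w(y) = sqrt(2)*sqrt(y) (w(y) = sqrt(2*y) = sqrt(2)*sqrt(y))
40*(w(0) - 30) = 40*(sqrt(2)*sqrt(0) - 30) = 40*(sqrt(2)*0 - 30) = 40*(0 - 30) = 40*(-30) = -1200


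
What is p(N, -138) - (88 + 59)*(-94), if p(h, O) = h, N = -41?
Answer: 13777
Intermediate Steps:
p(N, -138) - (88 + 59)*(-94) = -41 - (88 + 59)*(-94) = -41 - 147*(-94) = -41 - 1*(-13818) = -41 + 13818 = 13777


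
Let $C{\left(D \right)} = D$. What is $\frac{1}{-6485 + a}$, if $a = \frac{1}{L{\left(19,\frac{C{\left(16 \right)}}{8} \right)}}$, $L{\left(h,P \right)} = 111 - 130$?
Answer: $- \frac{19}{123216} \approx -0.0001542$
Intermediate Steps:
$L{\left(h,P \right)} = -19$ ($L{\left(h,P \right)} = 111 - 130 = -19$)
$a = - \frac{1}{19}$ ($a = \frac{1}{-19} = - \frac{1}{19} \approx -0.052632$)
$\frac{1}{-6485 + a} = \frac{1}{-6485 - \frac{1}{19}} = \frac{1}{- \frac{123216}{19}} = - \frac{19}{123216}$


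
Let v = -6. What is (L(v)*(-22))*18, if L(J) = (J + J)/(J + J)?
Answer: -396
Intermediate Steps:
L(J) = 1 (L(J) = (2*J)/((2*J)) = (2*J)*(1/(2*J)) = 1)
(L(v)*(-22))*18 = (1*(-22))*18 = -22*18 = -396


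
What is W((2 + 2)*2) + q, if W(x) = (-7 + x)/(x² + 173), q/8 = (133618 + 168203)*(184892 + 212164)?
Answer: 227216334698497/237 ≈ 9.5872e+11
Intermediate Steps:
q = 958718711808 (q = 8*((133618 + 168203)*(184892 + 212164)) = 8*(301821*397056) = 8*119839838976 = 958718711808)
W(x) = (-7 + x)/(173 + x²)
W((2 + 2)*2) + q = (-7 + (2 + 2)*2)/(173 + ((2 + 2)*2)²) + 958718711808 = (-7 + 4*2)/(173 + (4*2)²) + 958718711808 = (-7 + 8)/(173 + 8²) + 958718711808 = 1/(173 + 64) + 958718711808 = 1/237 + 958718711808 = 227216334698497/237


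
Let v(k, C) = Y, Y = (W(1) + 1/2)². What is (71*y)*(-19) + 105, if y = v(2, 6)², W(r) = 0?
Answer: 331/16 ≈ 20.688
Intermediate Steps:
Y = ¼ (Y = (0 + 1/2)² = (0 + ½)² = (½)² = ¼ ≈ 0.25000)
v(k, C) = ¼
y = 1/16 (y = (¼)² = 1/16 ≈ 0.062500)
(71*y)*(-19) + 105 = (71*(1/16))*(-19) + 105 = (71/16)*(-19) + 105 = -1349/16 + 105 = 331/16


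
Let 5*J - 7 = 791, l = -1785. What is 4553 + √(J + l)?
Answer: 4553 + 3*I*√4515/5 ≈ 4553.0 + 40.316*I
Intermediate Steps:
J = 798/5 (J = 7/5 + (⅕)*791 = 7/5 + 791/5 = 798/5 ≈ 159.60)
4553 + √(J + l) = 4553 + √(798/5 - 1785) = 4553 + √(-8127/5) = 4553 + 3*I*√4515/5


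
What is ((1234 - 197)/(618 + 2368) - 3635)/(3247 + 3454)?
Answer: -10853073/20009186 ≈ -0.54240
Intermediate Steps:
((1234 - 197)/(618 + 2368) - 3635)/(3247 + 3454) = (1037/2986 - 3635)/6701 = (1037*(1/2986) - 3635)*(1/6701) = (1037/2986 - 3635)*(1/6701) = -10853073/2986*1/6701 = -10853073/20009186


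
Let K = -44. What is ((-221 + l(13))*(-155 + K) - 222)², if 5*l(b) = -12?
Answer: 48917495929/25 ≈ 1.9567e+9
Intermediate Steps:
l(b) = -12/5 (l(b) = (⅕)*(-12) = -12/5)
((-221 + l(13))*(-155 + K) - 222)² = ((-221 - 12/5)*(-155 - 44) - 222)² = (-1117/5*(-199) - 222)² = (222283/5 - 222)² = (221173/5)² = 48917495929/25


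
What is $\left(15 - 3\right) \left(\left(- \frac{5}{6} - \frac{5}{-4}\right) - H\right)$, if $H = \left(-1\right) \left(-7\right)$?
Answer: $-79$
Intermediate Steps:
$H = 7$
$\left(15 - 3\right) \left(\left(- \frac{5}{6} - \frac{5}{-4}\right) - H\right) = \left(15 - 3\right) \left(\left(- \frac{5}{6} - \frac{5}{-4}\right) - 7\right) = 12 \left(\left(\left(-5\right) \frac{1}{6} - - \frac{5}{4}\right) - 7\right) = 12 \left(\left(- \frac{5}{6} + \frac{5}{4}\right) - 7\right) = 12 \left(\frac{5}{12} - 7\right) = 12 \left(- \frac{79}{12}\right) = -79$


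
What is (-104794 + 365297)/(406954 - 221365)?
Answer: 260503/185589 ≈ 1.4037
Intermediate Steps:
(-104794 + 365297)/(406954 - 221365) = 260503/185589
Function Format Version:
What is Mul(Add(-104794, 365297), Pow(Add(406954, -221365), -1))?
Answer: Rational(260503, 185589) ≈ 1.4037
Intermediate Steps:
Mul(Add(-104794, 365297), Pow(Add(406954, -221365), -1)) = Mul(260503, Pow(185589, -1)) = Mul(260503, Rational(1, 185589)) = Rational(260503, 185589)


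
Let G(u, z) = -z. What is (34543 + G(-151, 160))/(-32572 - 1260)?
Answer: -34383/33832 ≈ -1.0163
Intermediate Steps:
(34543 + G(-151, 160))/(-32572 - 1260) = (34543 - 1*160)/(-32572 - 1260) = (34543 - 160)/(-33832) = 34383*(-1/33832) = -34383/33832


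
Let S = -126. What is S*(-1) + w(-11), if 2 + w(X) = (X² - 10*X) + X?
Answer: 344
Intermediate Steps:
w(X) = -2 + X² - 9*X (w(X) = -2 + ((X² - 10*X) + X) = -2 + (X² - 9*X) = -2 + X² - 9*X)
S*(-1) + w(-11) = -126*(-1) + (-2 + (-11)² - 9*(-11)) = 126 + (-2 + 121 + 99) = 126 + 218 = 344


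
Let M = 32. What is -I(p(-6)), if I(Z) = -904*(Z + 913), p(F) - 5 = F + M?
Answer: 853376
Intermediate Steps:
p(F) = 37 + F (p(F) = 5 + (F + 32) = 5 + (32 + F) = 37 + F)
I(Z) = -825352 - 904*Z (I(Z) = -904*(913 + Z) = -825352 - 904*Z)
-I(p(-6)) = -(-825352 - 904*(37 - 6)) = -(-825352 - 904*31) = -(-825352 - 28024) = -1*(-853376) = 853376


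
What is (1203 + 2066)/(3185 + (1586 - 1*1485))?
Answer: 3269/3286 ≈ 0.99483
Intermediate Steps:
(1203 + 2066)/(3185 + (1586 - 1*1485)) = 3269/(3185 + (1586 - 1485)) = 3269/(3185 + 101) = 3269/3286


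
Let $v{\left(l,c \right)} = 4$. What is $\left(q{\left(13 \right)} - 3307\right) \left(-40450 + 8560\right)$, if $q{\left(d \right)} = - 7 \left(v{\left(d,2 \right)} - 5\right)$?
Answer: $105237000$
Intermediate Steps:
$q{\left(d \right)} = 7$ ($q{\left(d \right)} = - 7 \left(4 - 5\right) = \left(-7\right) \left(-1\right) = 7$)
$\left(q{\left(13 \right)} - 3307\right) \left(-40450 + 8560\right) = \left(7 - 3307\right) \left(-40450 + 8560\right) = \left(-3300\right) \left(-31890\right) = 105237000$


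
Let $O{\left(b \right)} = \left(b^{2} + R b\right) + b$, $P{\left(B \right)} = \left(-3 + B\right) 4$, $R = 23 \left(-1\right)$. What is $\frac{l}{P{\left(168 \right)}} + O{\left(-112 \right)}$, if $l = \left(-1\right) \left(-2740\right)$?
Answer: $\frac{495401}{33} \approx 15012.0$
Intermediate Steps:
$R = -23$
$P{\left(B \right)} = -12 + 4 B$
$l = 2740$
$O{\left(b \right)} = b^{2} - 22 b$ ($O{\left(b \right)} = \left(b^{2} - 23 b\right) + b = b^{2} - 22 b$)
$\frac{l}{P{\left(168 \right)}} + O{\left(-112 \right)} = \frac{2740}{-12 + 4 \cdot 168} - 112 \left(-22 - 112\right) = \frac{2740}{-12 + 672} - -15008 = \frac{2740}{660} + 15008 = 2740 \cdot \frac{1}{660} + 15008 = \frac{137}{33} + 15008 = \frac{495401}{33}$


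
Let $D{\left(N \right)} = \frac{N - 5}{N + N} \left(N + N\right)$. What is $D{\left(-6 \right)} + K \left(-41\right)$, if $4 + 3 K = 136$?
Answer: $-1815$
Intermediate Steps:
$D{\left(N \right)} = -5 + N$ ($D{\left(N \right)} = \frac{-5 + N}{2 N} 2 N = -5 + N$)
$K = 44$ ($K = - \frac{4}{3} + \frac{1}{3} \cdot 136 = - \frac{4}{3} + \frac{136}{3} = 44$)
$D{\left(-6 \right)} + K \left(-41\right) = \left(-5 - 6\right) + 44 \left(-41\right) = -11 - 1804 = -1815$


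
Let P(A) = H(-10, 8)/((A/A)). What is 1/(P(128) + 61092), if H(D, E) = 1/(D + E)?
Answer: 2/122183 ≈ 1.6369e-5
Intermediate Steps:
P(A) = -½ (P(A) = 1/((-10 + 8)*((A/A))) = 1/(-2*1) = -½*1 = -½)
1/(P(128) + 61092) = 1/(-½ + 61092) = 1/(122183/2) = 2/122183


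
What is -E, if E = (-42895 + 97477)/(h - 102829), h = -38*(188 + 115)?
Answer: 54582/114343 ≈ 0.47735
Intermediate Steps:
h = -11514 (h = -38*303 = -11514)
E = -54582/114343 (E = (-42895 + 97477)/(-11514 - 102829) = 54582/(-114343) = 54582*(-1/114343) = -54582/114343 ≈ -0.47735)
-E = -1*(-54582/114343) = 54582/114343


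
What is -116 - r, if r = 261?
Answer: -377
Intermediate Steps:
-116 - r = -116 - 1*261 = -116 - 261 = -377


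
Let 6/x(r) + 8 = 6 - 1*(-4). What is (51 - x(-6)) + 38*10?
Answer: 428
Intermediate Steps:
x(r) = 3 (x(r) = 6/(-8 + (6 - 1*(-4))) = 6/(-8 + (6 + 4)) = 6/(-8 + 10) = 6/2 = 6*(1/2) = 3)
(51 - x(-6)) + 38*10 = (51 - 1*3) + 38*10 = (51 - 3) + 380 = 48 + 380 = 428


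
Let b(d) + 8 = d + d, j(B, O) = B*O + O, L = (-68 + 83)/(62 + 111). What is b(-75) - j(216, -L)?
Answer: -24079/173 ≈ -139.19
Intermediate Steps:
L = 15/173 ≈ 0.086705
j(B, O) = O + B*O
b(d) = -8 + 2*d (b(d) = -8 + (d + d) = -8 + 2*d)
b(-75) - j(216, -L) = (-8 + 2*(-75)) - (-1*15/173)*(1 + 216) = (-8 - 150) - (-15)*217/173 = -158 - 1*(-3255/173) = -158 + 3255/173 = -24079/173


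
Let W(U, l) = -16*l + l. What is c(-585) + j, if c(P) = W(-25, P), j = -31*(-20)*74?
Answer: 54655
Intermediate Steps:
W(U, l) = -15*l
j = 45880 (j = 620*74 = 45880)
c(P) = -15*P
c(-585) + j = -15*(-585) + 45880 = 8775 + 45880 = 54655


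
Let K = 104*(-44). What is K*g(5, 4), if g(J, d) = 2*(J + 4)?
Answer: -82368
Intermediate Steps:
g(J, d) = 8 + 2*J (g(J, d) = 2*(4 + J) = 8 + 2*J)
K = -4576
K*g(5, 4) = -4576*(8 + 2*5) = -4576*(8 + 10) = -4576*18 = -82368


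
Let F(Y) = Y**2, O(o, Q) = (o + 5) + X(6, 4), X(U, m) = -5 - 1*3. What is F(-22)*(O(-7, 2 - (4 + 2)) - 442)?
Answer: -218768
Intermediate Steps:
X(U, m) = -8 (X(U, m) = -5 - 3 = -8)
O(o, Q) = -3 + o (O(o, Q) = (o + 5) - 8 = (5 + o) - 8 = -3 + o)
F(-22)*(O(-7, 2 - (4 + 2)) - 442) = (-22)**2*((-3 - 7) - 442) = 484*(-10 - 442) = 484*(-452) = -218768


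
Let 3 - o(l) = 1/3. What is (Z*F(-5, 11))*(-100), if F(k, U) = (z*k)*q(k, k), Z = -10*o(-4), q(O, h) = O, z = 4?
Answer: 800000/3 ≈ 2.6667e+5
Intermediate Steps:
o(l) = 8/3 (o(l) = 3 - 1/3 = 3 - 1*⅓ = 3 - ⅓ = 8/3)
Z = -80/3 (Z = -10*8/3 = -80/3 ≈ -26.667)
F(k, U) = 4*k² (F(k, U) = (4*k)*k = 4*k²)
(Z*F(-5, 11))*(-100) = -320*(-5)²/3*(-100) = -320*25/3*(-100) = -80/3*100*(-100) = -8000/3*(-100) = 800000/3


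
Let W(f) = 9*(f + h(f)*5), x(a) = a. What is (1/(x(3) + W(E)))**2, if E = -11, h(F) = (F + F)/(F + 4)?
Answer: 49/101124 ≈ 0.00048455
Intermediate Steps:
h(F) = 2*F/(4 + F) (h(F) = (2*F)/(4 + F) = 2*F/(4 + F))
W(f) = 9*f + 90*f/(4 + f) (W(f) = 9*(f + (2*f/(4 + f))*5) = 9*(f + 10*f/(4 + f)) = 9*f + 90*f/(4 + f))
(1/(x(3) + W(E)))**2 = (1/(3 + 9*(-11)*(14 - 11)/(4 - 11)))**2 = (1/(3 + 9*(-11)*3/(-7)))**2 = (1/(3 + 9*(-11)*(-1/7)*3))**2 = (1/(3 + 297/7))**2 = (1/(318/7))**2 = (7/318)**2 = 49/101124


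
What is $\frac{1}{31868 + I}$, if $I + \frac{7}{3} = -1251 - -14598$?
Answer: $\frac{3}{135638} \approx 2.2118 \cdot 10^{-5}$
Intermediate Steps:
$I = \frac{40034}{3}$ ($I = - \frac{7}{3} - -13347 = - \frac{7}{3} + \left(-1251 + 14598\right) = - \frac{7}{3} + 13347 = \frac{40034}{3} \approx 13345.0$)
$\frac{1}{31868 + I} = \frac{1}{31868 + \frac{40034}{3}} = \frac{1}{\frac{135638}{3}} = \frac{3}{135638}$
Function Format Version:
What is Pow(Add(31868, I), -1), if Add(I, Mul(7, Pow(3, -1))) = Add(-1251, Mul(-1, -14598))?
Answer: Rational(3, 135638) ≈ 2.2118e-5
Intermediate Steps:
I = Rational(40034, 3) (I = Add(Rational(-7, 3), Add(-1251, Mul(-1, -14598))) = Add(Rational(-7, 3), Add(-1251, 14598)) = Add(Rational(-7, 3), 13347) = Rational(40034, 3) ≈ 13345.)
Pow(Add(31868, I), -1) = Pow(Add(31868, Rational(40034, 3)), -1) = Pow(Rational(135638, 3), -1) = Rational(3, 135638)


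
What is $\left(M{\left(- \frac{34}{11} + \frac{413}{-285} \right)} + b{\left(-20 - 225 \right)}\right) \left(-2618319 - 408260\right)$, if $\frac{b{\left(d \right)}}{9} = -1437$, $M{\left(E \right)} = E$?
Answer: $\frac{122755586657852}{3135} \approx 3.9157 \cdot 10^{10}$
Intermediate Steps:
$b{\left(d \right)} = -12933$ ($b{\left(d \right)} = 9 \left(-1437\right) = -12933$)
$\left(M{\left(- \frac{34}{11} + \frac{413}{-285} \right)} + b{\left(-20 - 225 \right)}\right) \left(-2618319 - 408260\right) = \left(\left(- \frac{34}{11} + \frac{413}{-285}\right) - 12933\right) \left(-2618319 - 408260\right) = \left(\left(\left(-34\right) \frac{1}{11} + 413 \left(- \frac{1}{285}\right)\right) - 12933\right) \left(-3026579\right) = \left(\left(- \frac{34}{11} - \frac{413}{285}\right) - 12933\right) \left(-3026579\right) = \left(- \frac{14233}{3135} - 12933\right) \left(-3026579\right) = \left(- \frac{40559188}{3135}\right) \left(-3026579\right) = \frac{122755586657852}{3135}$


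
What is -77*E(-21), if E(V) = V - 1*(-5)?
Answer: 1232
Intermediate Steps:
E(V) = 5 + V (E(V) = V + 5 = 5 + V)
-77*E(-21) = -77*(5 - 21) = -77*(-16) = 1232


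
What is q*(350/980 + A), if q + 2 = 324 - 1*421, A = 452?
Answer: -626967/14 ≈ -44783.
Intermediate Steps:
q = -99 (q = -2 + (324 - 1*421) = -2 + (324 - 421) = -2 - 97 = -99)
q*(350/980 + A) = -99*(350/980 + 452) = -99*(350*(1/980) + 452) = -99*(5/14 + 452) = -99*6333/14 = -626967/14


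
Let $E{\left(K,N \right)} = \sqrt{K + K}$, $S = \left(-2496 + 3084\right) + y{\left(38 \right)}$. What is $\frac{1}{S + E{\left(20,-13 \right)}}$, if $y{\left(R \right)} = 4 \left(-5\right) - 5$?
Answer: $\frac{563}{316929} - \frac{2 \sqrt{10}}{316929} \approx 0.0017565$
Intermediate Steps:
$y{\left(R \right)} = -25$ ($y{\left(R \right)} = -20 - 5 = -25$)
$S = 563$ ($S = \left(-2496 + 3084\right) - 25 = 588 - 25 = 563$)
$E{\left(K,N \right)} = \sqrt{2} \sqrt{K}$ ($E{\left(K,N \right)} = \sqrt{2 K} = \sqrt{2} \sqrt{K}$)
$\frac{1}{S + E{\left(20,-13 \right)}} = \frac{1}{563 + \sqrt{2} \sqrt{20}} = \frac{1}{563 + \sqrt{2} \cdot 2 \sqrt{5}} = \frac{1}{563 + 2 \sqrt{10}}$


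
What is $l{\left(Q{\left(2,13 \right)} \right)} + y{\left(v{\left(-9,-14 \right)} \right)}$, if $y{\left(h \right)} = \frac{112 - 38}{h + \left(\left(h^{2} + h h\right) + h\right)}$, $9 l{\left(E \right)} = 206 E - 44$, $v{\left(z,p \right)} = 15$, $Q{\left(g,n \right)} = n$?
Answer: $\frac{70277}{240} \approx 292.82$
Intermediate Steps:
$l{\left(E \right)} = - \frac{44}{9} + \frac{206 E}{9}$ ($l{\left(E \right)} = \frac{206 E - 44}{9} = \frac{-44 + 206 E}{9} = - \frac{44}{9} + \frac{206 E}{9}$)
$y{\left(h \right)} = \frac{74}{2 h + 2 h^{2}}$ ($y{\left(h \right)} = \frac{74}{h + \left(\left(h^{2} + h^{2}\right) + h\right)} = \frac{74}{h + \left(2 h^{2} + h\right)} = \frac{74}{h + \left(h + 2 h^{2}\right)} = \frac{74}{2 h + 2 h^{2}}$)
$l{\left(Q{\left(2,13 \right)} \right)} + y{\left(v{\left(-9,-14 \right)} \right)} = \left(- \frac{44}{9} + \frac{206}{9} \cdot 13\right) + \frac{37}{15 \left(1 + 15\right)} = \left(- \frac{44}{9} + \frac{2678}{9}\right) + 37 \cdot \frac{1}{15} \cdot \frac{1}{16} = \frac{878}{3} + 37 \cdot \frac{1}{15} \cdot \frac{1}{16} = \frac{878}{3} + \frac{37}{240} = \frac{70277}{240}$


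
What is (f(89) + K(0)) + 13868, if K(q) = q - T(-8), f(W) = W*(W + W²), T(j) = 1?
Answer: 726757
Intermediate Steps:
K(q) = -1 + q (K(q) = q - 1*1 = q - 1 = -1 + q)
(f(89) + K(0)) + 13868 = (89²*(1 + 89) + (-1 + 0)) + 13868 = (7921*90 - 1) + 13868 = (712890 - 1) + 13868 = 712889 + 13868 = 726757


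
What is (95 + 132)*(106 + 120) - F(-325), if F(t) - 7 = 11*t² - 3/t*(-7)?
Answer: -360938479/325 ≈ -1.1106e+6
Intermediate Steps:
F(t) = 7 + 11*t² + 21/t (F(t) = 7 + (11*t² - 3/t*(-7)) = 7 + (11*t² + 21/t) = 7 + 11*t² + 21/t)
(95 + 132)*(106 + 120) - F(-325) = (95 + 132)*(106 + 120) - (7 + 11*(-325)² + 21/(-325)) = 227*226 - (7 + 11*105625 + 21*(-1/325)) = 51302 - (7 + 1161875 - 21/325) = 51302 - 1*377611629/325 = 51302 - 377611629/325 = -360938479/325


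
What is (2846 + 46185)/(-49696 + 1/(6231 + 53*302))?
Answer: -1090302347/1105089951 ≈ -0.98662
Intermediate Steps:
(2846 + 46185)/(-49696 + 1/(6231 + 53*302)) = 49031/(-49696 + 1/(6231 + 16006)) = 49031/(-49696 + 1/22237) = 49031/(-1105089951/22237) = 49031*(-22237/1105089951) = -1090302347/1105089951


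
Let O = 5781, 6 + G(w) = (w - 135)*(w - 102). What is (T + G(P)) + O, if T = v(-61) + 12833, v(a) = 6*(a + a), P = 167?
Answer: 19956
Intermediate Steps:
G(w) = -6 + (-135 + w)*(-102 + w) (G(w) = -6 + (w - 135)*(w - 102) = -6 + (-135 + w)*(-102 + w))
v(a) = 12*a (v(a) = 6*(2*a) = 12*a)
T = 12101 (T = 12*(-61) + 12833 = -732 + 12833 = 12101)
(T + G(P)) + O = (12101 + (13764 + 167**2 - 237*167)) + 5781 = (12101 + (13764 + 27889 - 39579)) + 5781 = (12101 + 2074) + 5781 = 14175 + 5781 = 19956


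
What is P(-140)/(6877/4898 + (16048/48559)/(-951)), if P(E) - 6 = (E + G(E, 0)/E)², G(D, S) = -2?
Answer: 221686591464886209/15874928399450 ≈ 13965.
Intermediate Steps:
P(E) = 6 + (E - 2/E)²
P(-140)/(6877/4898 + (16048/48559)/(-951)) = (2 + (-140)² + 4/(-140)²)/(6877/4898 + (16048/48559)/(-951)) = (2 + 19600 + 4*(1/19600))/(6877*(1/4898) + (16048*(1/48559))*(-1/951)) = (2 + 19600 + 1/4900)/(6877/4898 + (16048/48559)*(-1/951)) = 96049801/(4900*(6877/4898 - 16048/46179609)) = 96049801/(4900*(317498567989/226187724882)) = (96049801/4900)*(226187724882/317498567989) = 221686591464886209/15874928399450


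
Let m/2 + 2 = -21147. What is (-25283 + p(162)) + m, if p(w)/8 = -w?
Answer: -68877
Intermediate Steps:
p(w) = -8*w (p(w) = 8*(-w) = -8*w)
m = -42298 (m = -4 + 2*(-21147) = -4 - 42294 = -42298)
(-25283 + p(162)) + m = (-25283 - 8*162) - 42298 = (-25283 - 1296) - 42298 = -26579 - 42298 = -68877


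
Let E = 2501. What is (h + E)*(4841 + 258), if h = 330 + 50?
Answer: 14690219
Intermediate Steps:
h = 380
(h + E)*(4841 + 258) = (380 + 2501)*(4841 + 258) = 2881*5099 = 14690219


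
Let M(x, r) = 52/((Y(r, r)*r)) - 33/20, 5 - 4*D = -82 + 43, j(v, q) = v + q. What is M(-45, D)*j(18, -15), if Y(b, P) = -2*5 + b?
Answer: 2031/220 ≈ 9.2318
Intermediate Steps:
j(v, q) = q + v
Y(b, P) = -10 + b
D = 11 (D = 5/4 - (-82 + 43)/4 = 5/4 - 1/4*(-39) = 5/4 + 39/4 = 11)
M(x, r) = -33/20 + 52/(r*(-10 + r)) (M(x, r) = 52/(((-10 + r)*r)) - 33/20 = 52/((r*(-10 + r))) - 33*1/20 = 52*(1/(r*(-10 + r))) - 33/20 = 52/(r*(-10 + r)) - 33/20 = -33/20 + 52/(r*(-10 + r)))
M(-45, D)*j(18, -15) = ((1/20)*(1040 - 33*11*(-10 + 11))/(11*(-10 + 11)))*(-15 + 18) = ((1/20)*(1/11)*(1040 - 33*11*1)/1)*3 = ((1/20)*(1/11)*1*(1040 - 363))*3 = ((1/20)*(1/11)*1*677)*3 = (677/220)*3 = 2031/220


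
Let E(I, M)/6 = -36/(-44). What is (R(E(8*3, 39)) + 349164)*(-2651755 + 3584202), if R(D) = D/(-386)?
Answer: 691199785129815/2123 ≈ 3.2558e+11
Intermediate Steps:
E(I, M) = 54/11 (E(I, M) = 6*(-36/(-44)) = 6*(-36*(-1/44)) = 6*(9/11) = 54/11)
R(D) = -D/386 (R(D) = D*(-1/386) = -D/386)
(R(E(8*3, 39)) + 349164)*(-2651755 + 3584202) = (-1/386*54/11 + 349164)*(-2651755 + 3584202) = (-27/2123 + 349164)*932447 = (741275145/2123)*932447 = 691199785129815/2123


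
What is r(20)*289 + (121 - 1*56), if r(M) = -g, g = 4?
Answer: -1091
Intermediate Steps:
r(M) = -4 (r(M) = -1*4 = -4)
r(20)*289 + (121 - 1*56) = -4*289 + (121 - 1*56) = -1156 + (121 - 56) = -1156 + 65 = -1091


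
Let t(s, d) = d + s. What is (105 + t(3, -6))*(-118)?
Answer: -12036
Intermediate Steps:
(105 + t(3, -6))*(-118) = (105 + (-6 + 3))*(-118) = (105 - 3)*(-118) = 102*(-118) = -12036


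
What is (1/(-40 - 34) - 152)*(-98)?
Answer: 551201/37 ≈ 14897.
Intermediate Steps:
(1/(-40 - 34) - 152)*(-98) = (1/(-74) - 152)*(-98) = (-1/74 - 152)*(-98) = -11249/74*(-98) = 551201/37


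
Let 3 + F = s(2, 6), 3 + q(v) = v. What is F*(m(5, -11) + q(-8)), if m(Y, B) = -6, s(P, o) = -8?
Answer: 187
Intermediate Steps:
q(v) = -3 + v
F = -11 (F = -3 - 8 = -11)
F*(m(5, -11) + q(-8)) = -11*(-6 + (-3 - 8)) = -11*(-6 - 11) = -11*(-17) = 187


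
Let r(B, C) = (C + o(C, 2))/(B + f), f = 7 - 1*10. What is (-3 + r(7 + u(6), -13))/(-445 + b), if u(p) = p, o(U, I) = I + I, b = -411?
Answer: 39/8560 ≈ 0.0045561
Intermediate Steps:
o(U, I) = 2*I
f = -3 (f = 7 - 10 = -3)
r(B, C) = (4 + C)/(-3 + B) (r(B, C) = (C + 2*2)/(B - 3) = (C + 4)/(-3 + B) = (4 + C)/(-3 + B))
(-3 + r(7 + u(6), -13))/(-445 + b) = (-3 + (4 - 13)/(-3 + (7 + 6)))/(-445 - 411) = (-3 - 9/(-3 + 13))/(-856) = (-3 - 9/10)*(-1/856) = -39/10*(-1/856) = 39/8560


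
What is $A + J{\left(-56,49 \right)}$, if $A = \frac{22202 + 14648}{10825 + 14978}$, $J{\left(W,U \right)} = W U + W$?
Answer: $- \frac{72211550}{25803} \approx -2798.6$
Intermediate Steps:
$J{\left(W,U \right)} = W + U W$ ($J{\left(W,U \right)} = U W + W = W + U W$)
$A = \frac{36850}{25803} \approx 1.4281$
$A + J{\left(-56,49 \right)} = \frac{36850}{25803} - 56 \left(1 + 49\right) = \frac{36850}{25803} - 2800 = - \frac{72211550}{25803}$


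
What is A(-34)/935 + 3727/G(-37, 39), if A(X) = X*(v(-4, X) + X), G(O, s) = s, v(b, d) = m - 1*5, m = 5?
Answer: 207637/2145 ≈ 96.800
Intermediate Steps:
v(b, d) = 0 (v(b, d) = 5 - 1*5 = 5 - 5 = 0)
A(X) = X**2 (A(X) = X*(0 + X) = X*X = X**2)
A(-34)/935 + 3727/G(-37, 39) = (-34)**2/935 + 3727/39 = 1156*(1/935) + 3727*(1/39) = 68/55 + 3727/39 = 207637/2145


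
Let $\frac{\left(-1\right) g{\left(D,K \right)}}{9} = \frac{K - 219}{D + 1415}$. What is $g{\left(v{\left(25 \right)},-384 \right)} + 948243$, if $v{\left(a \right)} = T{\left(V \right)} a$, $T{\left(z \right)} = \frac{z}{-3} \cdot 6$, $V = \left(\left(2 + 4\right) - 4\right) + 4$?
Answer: $\frac{1057296372}{1115} \approx 9.4825 \cdot 10^{5}$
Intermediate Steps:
$V = 6$ ($V = \left(6 - 4\right) + 4 = 2 + 4 = 6$)
$T{\left(z \right)} = - 2 z$ ($T{\left(z \right)} = z \left(- \frac{1}{3}\right) 6 = - \frac{z}{3} \cdot 6 = - 2 z$)
$v{\left(a \right)} = - 12 a$ ($v{\left(a \right)} = \left(-2\right) 6 a = - 12 a$)
$g{\left(D,K \right)} = - \frac{9 \left(-219 + K\right)}{1415 + D}$ ($g{\left(D,K \right)} = - 9 \frac{K - 219}{D + 1415} = - 9 \frac{-219 + K}{1415 + D} = - \frac{9 \left(-219 + K\right)}{1415 + D}$)
$g{\left(v{\left(25 \right)},-384 \right)} + 948243 = \frac{9 \left(219 - -384\right)}{1415 - 300} + 948243 = \frac{9 \left(219 + 384\right)}{1415 - 300} + 948243 = 9 \cdot \frac{1}{1115} \cdot 603 + 948243 = \frac{5427}{1115} + 948243 = \frac{1057296372}{1115}$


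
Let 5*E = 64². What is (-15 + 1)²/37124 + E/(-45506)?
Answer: -13433003/1055852965 ≈ -0.012722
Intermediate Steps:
E = 4096/5 (E = (⅕)*64² = (⅕)*4096 = 4096/5 ≈ 819.20)
(-15 + 1)²/37124 + E/(-45506) = (-15 + 1)²/37124 + (4096/5)/(-45506) = (-14)²*(1/37124) + (4096/5)*(-1/45506) = 196*(1/37124) - 2048/113765 = 49/9281 - 2048/113765 = -13433003/1055852965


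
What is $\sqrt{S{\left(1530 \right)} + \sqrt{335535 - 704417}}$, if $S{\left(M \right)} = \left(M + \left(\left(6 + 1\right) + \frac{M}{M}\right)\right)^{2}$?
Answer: $\sqrt{2365444 + i \sqrt{368882}} \approx 1538.0 + 0.2 i$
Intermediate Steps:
$S{\left(M \right)} = \left(8 + M\right)^{2}$ ($S{\left(M \right)} = \left(M + \left(7 + 1\right)\right)^{2} = \left(M + 8\right)^{2} = \left(8 + M\right)^{2}$)
$\sqrt{S{\left(1530 \right)} + \sqrt{335535 - 704417}} = \sqrt{\left(8 + 1530\right)^{2} + \sqrt{335535 - 704417}} = \sqrt{1538^{2} + \sqrt{-368882}} = \sqrt{2365444 + i \sqrt{368882}}$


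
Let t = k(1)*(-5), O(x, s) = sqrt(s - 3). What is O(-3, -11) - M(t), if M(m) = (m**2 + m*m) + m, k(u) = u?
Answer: -45 + I*sqrt(14) ≈ -45.0 + 3.7417*I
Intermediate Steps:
O(x, s) = sqrt(-3 + s)
t = -5 (t = 1*(-5) = -5)
M(m) = m + 2*m**2 (M(m) = (m**2 + m**2) + m = 2*m**2 + m = m + 2*m**2)
O(-3, -11) - M(t) = sqrt(-3 - 11) - (-5)*(1 + 2*(-5)) = sqrt(-14) - (-5)*(1 - 10) = I*sqrt(14) - (-5)*(-9) = I*sqrt(14) - 1*45 = I*sqrt(14) - 45 = -45 + I*sqrt(14)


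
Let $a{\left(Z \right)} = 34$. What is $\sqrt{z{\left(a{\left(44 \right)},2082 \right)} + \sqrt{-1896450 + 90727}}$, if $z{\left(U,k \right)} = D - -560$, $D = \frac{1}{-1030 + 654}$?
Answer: $\frac{\sqrt{19792546 + 35344 i \sqrt{1805723}}}{188} \approx 31.747 + 21.164 i$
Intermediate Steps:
$D = - \frac{1}{376}$ ($D = \frac{1}{-376} = - \frac{1}{376} \approx -0.0026596$)
$z{\left(U,k \right)} = \frac{210559}{376}$ ($z{\left(U,k \right)} = - \frac{1}{376} - -560 = - \frac{1}{376} + 560 = \frac{210559}{376}$)
$\sqrt{z{\left(a{\left(44 \right)},2082 \right)} + \sqrt{-1896450 + 90727}} = \sqrt{\frac{210559}{376} + \sqrt{-1896450 + 90727}} = \sqrt{\frac{210559}{376} + \sqrt{-1805723}} = \sqrt{\frac{210559}{376} + i \sqrt{1805723}}$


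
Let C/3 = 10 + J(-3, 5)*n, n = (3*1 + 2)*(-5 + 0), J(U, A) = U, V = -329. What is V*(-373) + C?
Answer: 122972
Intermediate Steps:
n = -25 (n = (3 + 2)*(-5) = 5*(-5) = -25)
C = 255 (C = 3*(10 - 3*(-25)) = 3*(10 + 75) = 3*85 = 255)
V*(-373) + C = -329*(-373) + 255 = 122717 + 255 = 122972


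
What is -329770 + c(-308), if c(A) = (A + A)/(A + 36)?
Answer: -11212103/34 ≈ -3.2977e+5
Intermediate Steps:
c(A) = 2*A/(36 + A) (c(A) = (2*A)/(36 + A) = 2*A/(36 + A))
-329770 + c(-308) = -329770 + 2*(-308)/(36 - 308) = -329770 + 2*(-308)/(-272) = -329770 + 2*(-308)*(-1/272) = -329770 + 77/34 = -11212103/34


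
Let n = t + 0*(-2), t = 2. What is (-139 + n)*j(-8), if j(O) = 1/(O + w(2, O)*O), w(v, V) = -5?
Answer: -137/32 ≈ -4.2813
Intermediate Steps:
n = 2 (n = 2 + 0*(-2) = 2 + 0 = 2)
j(O) = -1/(4*O) (j(O) = 1/(O - 5*O) = 1/(-4*O) = -1/(4*O))
(-139 + n)*j(-8) = (-139 + 2)*(-¼/(-8)) = -(-137)*(-1)/(4*8) = -137*1/32 = -137/32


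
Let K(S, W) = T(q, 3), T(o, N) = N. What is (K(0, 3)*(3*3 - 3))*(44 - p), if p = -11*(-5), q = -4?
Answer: -198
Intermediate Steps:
K(S, W) = 3
p = 55
(K(0, 3)*(3*3 - 3))*(44 - p) = (3*(3*3 - 3))*(44 - 1*55) = (3*(9 - 3))*(44 - 55) = (3*6)*(-11) = 18*(-11) = -198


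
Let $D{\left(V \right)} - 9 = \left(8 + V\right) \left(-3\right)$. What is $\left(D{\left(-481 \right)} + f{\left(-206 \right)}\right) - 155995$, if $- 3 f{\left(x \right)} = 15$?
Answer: $-154572$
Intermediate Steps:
$D{\left(V \right)} = -15 - 3 V$ ($D{\left(V \right)} = 9 + \left(8 + V\right) \left(-3\right) = 9 - \left(24 + 3 V\right) = -15 - 3 V$)
$f{\left(x \right)} = -5$ ($f{\left(x \right)} = \left(- \frac{1}{3}\right) 15 = -5$)
$\left(D{\left(-481 \right)} + f{\left(-206 \right)}\right) - 155995 = \left(\left(-15 - -1443\right) - 5\right) - 155995 = \left(\left(-15 + 1443\right) - 5\right) - 155995 = \left(1428 - 5\right) - 155995 = 1423 - 155995 = -154572$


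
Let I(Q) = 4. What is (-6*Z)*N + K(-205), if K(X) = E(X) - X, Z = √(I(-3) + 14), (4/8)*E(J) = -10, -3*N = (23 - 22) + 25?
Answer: 185 + 156*√2 ≈ 405.62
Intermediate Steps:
N = -26/3 (N = -((23 - 22) + 25)/3 = -(1 + 25)/3 = -⅓*26 = -26/3 ≈ -8.6667)
E(J) = -20 (E(J) = 2*(-10) = -20)
Z = 3*√2 (Z = √(4 + 14) = √18 = 3*√2 ≈ 4.2426)
K(X) = -20 - X
(-6*Z)*N + K(-205) = -18*√2*(-26/3) + (-20 - 1*(-205)) = -18*√2*(-26/3) + (-20 + 205) = 156*√2 + 185 = 185 + 156*√2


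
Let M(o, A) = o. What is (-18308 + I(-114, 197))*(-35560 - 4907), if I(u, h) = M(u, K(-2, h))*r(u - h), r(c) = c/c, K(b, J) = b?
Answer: 745483074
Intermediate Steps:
r(c) = 1
I(u, h) = u (I(u, h) = u*1 = u)
(-18308 + I(-114, 197))*(-35560 - 4907) = (-18308 - 114)*(-35560 - 4907) = -18422*(-40467) = 745483074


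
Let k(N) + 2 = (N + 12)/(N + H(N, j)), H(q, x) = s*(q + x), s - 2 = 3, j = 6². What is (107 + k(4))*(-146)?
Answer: -782414/51 ≈ -15341.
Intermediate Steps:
j = 36
s = 5 (s = 2 + 3 = 5)
H(q, x) = 5*q + 5*x (H(q, x) = 5*(q + x) = 5*q + 5*x)
k(N) = -2 + (12 + N)/(180 + 6*N) (k(N) = -2 + (N + 12)/(N + (5*N + 5*36)) = -2 + (12 + N)/(N + (5*N + 180)) = -2 + (12 + N)/(N + (180 + 5*N)) = -2 + (12 + N)/(180 + 6*N))
(107 + k(4))*(-146) = (107 + (-348 - 11*4)/(6*(30 + 4)))*(-146) = (107 + (⅙)*(-348 - 44)/34)*(-146) = (107 + (⅙)*(1/34)*(-392))*(-146) = (107 - 98/51)*(-146) = (5359/51)*(-146) = -782414/51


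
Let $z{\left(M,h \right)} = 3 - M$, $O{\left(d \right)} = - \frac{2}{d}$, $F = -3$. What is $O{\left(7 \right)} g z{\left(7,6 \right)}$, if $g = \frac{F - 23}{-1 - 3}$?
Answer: $\frac{52}{7} \approx 7.4286$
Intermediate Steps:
$g = \frac{13}{2}$ ($g = \frac{-3 - 23}{-1 - 3} = - \frac{26}{-4} = \left(-26\right) \left(- \frac{1}{4}\right) = \frac{13}{2} \approx 6.5$)
$O{\left(7 \right)} g z{\left(7,6 \right)} = - \frac{2}{7} \cdot \frac{13}{2} \left(3 - 7\right) = \left(-2\right) \frac{1}{7} \cdot \frac{13}{2} \left(3 - 7\right) = \left(- \frac{2}{7}\right) \frac{13}{2} \left(-4\right) = \left(- \frac{13}{7}\right) \left(-4\right) = \frac{52}{7}$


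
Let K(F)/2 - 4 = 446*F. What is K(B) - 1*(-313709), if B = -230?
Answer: 108557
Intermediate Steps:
K(F) = 8 + 892*F (K(F) = 8 + 2*(446*F) = 8 + 892*F)
K(B) - 1*(-313709) = (8 + 892*(-230)) - 1*(-313709) = (8 - 205160) + 313709 = -205152 + 313709 = 108557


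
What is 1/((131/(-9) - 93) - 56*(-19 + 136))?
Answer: -9/59936 ≈ -0.00015016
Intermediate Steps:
1/((131/(-9) - 93) - 56*(-19 + 136)) = 1/((131*(-1/9) - 93) - 56*117) = 1/((-131/9 - 93) - 6552) = 1/(-968/9 - 6552) = 1/(-59936/9) = -9/59936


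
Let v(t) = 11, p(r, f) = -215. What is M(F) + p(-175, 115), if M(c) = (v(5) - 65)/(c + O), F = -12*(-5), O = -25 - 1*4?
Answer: -6719/31 ≈ -216.74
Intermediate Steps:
O = -29 (O = -25 - 4 = -29)
F = 60
M(c) = -54/(-29 + c) (M(c) = (11 - 65)/(c - 29) = -54/(-29 + c))
M(F) + p(-175, 115) = -54/(-29 + 60) - 215 = -54/31 - 215 = -6719/31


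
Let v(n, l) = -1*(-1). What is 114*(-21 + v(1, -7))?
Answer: -2280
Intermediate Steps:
v(n, l) = 1
114*(-21 + v(1, -7)) = 114*(-21 + 1) = 114*(-20) = -2280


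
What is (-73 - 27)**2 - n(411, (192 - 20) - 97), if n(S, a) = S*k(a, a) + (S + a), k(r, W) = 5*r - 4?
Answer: -142967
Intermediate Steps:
k(r, W) = -4 + 5*r
n(S, a) = S + a + S*(-4 + 5*a) (n(S, a) = S*(-4 + 5*a) + (S + a) = S + a + S*(-4 + 5*a))
(-73 - 27)**2 - n(411, (192 - 20) - 97) = (-73 - 27)**2 - (411 + ((192 - 20) - 97) + 411*(-4 + 5*((192 - 20) - 97))) = (-100)**2 - (411 + (172 - 97) + 411*(-4 + 5*(172 - 97))) = 10000 - (411 + 75 + 411*(-4 + 5*75)) = 10000 - (411 + 75 + 411*(-4 + 375)) = 10000 - (411 + 75 + 411*371) = 10000 - (411 + 75 + 152481) = 10000 - 1*152967 = 10000 - 152967 = -142967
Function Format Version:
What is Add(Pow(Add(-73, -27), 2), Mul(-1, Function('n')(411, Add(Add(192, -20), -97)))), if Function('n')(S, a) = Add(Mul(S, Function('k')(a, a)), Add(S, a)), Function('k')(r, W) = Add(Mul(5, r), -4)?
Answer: -142967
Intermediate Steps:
Function('k')(r, W) = Add(-4, Mul(5, r))
Function('n')(S, a) = Add(S, a, Mul(S, Add(-4, Mul(5, a)))) (Function('n')(S, a) = Add(Mul(S, Add(-4, Mul(5, a))), Add(S, a)) = Add(S, a, Mul(S, Add(-4, Mul(5, a)))))
Add(Pow(Add(-73, -27), 2), Mul(-1, Function('n')(411, Add(Add(192, -20), -97)))) = Add(Pow(Add(-73, -27), 2), Mul(-1, Add(411, Add(Add(192, -20), -97), Mul(411, Add(-4, Mul(5, Add(Add(192, -20), -97))))))) = Add(Pow(-100, 2), Mul(-1, Add(411, Add(172, -97), Mul(411, Add(-4, Mul(5, Add(172, -97))))))) = Add(10000, Mul(-1, Add(411, 75, Mul(411, Add(-4, Mul(5, 75)))))) = Add(10000, Mul(-1, Add(411, 75, Mul(411, Add(-4, 375))))) = Add(10000, Mul(-1, Add(411, 75, Mul(411, 371)))) = Add(10000, Mul(-1, Add(411, 75, 152481))) = Add(10000, Mul(-1, 152967)) = Add(10000, -152967) = -142967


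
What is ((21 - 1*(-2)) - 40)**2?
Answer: 289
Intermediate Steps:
((21 - 1*(-2)) - 40)**2 = ((21 + 2) - 40)**2 = (23 - 40)**2 = (-17)**2 = 289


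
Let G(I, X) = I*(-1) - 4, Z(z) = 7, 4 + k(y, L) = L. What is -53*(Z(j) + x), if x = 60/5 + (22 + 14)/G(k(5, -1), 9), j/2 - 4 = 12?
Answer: -2915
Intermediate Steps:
k(y, L) = -4 + L
j = 32 (j = 8 + 2*12 = 8 + 24 = 32)
G(I, X) = -4 - I (G(I, X) = -I - 4 = -4 - I)
x = 48 (x = 60/5 + (22 + 14)/(-4 - (-4 - 1)) = 60*(⅕) + 36/(-4 - 1*(-5)) = 12 + 36/(-4 + 5) = 12 + 36/1 = 12 + 36*1 = 12 + 36 = 48)
-53*(Z(j) + x) = -53*(7 + 48) = -53*55 = -2915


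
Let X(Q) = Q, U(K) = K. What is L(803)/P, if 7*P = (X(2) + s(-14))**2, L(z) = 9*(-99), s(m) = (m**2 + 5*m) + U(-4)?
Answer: -6237/15376 ≈ -0.40563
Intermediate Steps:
s(m) = -4 + m**2 + 5*m (s(m) = (m**2 + 5*m) - 4 = -4 + m**2 + 5*m)
L(z) = -891
P = 15376/7 (P = (2 + (-4 + (-14)**2 + 5*(-14)))**2/7 = (2 + (-4 + 196 - 70))**2/7 = (2 + 122)**2/7 = (1/7)*124**2 = (1/7)*15376 = 15376/7 ≈ 2196.6)
L(803)/P = -891/15376/7 = -891*7/15376 = -6237/15376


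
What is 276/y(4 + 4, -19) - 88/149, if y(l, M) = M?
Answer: -42796/2831 ≈ -15.117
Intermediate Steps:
276/y(4 + 4, -19) - 88/149 = 276/(-19) - 88/149 = 276*(-1/19) - 88*1/149 = -276/19 - 88/149 = -42796/2831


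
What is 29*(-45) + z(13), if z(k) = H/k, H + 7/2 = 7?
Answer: -33923/26 ≈ -1304.7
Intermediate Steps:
H = 7/2 (H = -7/2 + 7 = 7/2 ≈ 3.5000)
z(k) = 7/(2*k)
29*(-45) + z(13) = 29*(-45) + (7/2)/13 = -1305 + (7/2)*(1/13) = -1305 + 7/26 = -33923/26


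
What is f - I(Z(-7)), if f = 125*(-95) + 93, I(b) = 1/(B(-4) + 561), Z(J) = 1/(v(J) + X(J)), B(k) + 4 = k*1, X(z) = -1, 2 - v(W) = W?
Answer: -6515447/553 ≈ -11782.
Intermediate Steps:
v(W) = 2 - W
B(k) = -4 + k (B(k) = -4 + k*1 = -4 + k)
Z(J) = 1/(1 - J) (Z(J) = 1/((2 - J) - 1) = 1/(1 - J))
I(b) = 1/553 (I(b) = 1/((-4 - 4) + 561) = 1/(-8 + 561) = 1/553)
f = -11782 (f = -11875 + 93 = -11782)
f - I(Z(-7)) = -11782 - 1*1/553 = -11782 - 1/553 = -6515447/553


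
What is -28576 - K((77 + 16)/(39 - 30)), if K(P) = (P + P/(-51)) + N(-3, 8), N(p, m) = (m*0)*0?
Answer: -4373678/153 ≈ -28586.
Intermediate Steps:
N(p, m) = 0 (N(p, m) = 0*0 = 0)
K(P) = 50*P/51 (K(P) = (P + P/(-51)) + 0 = (P + P*(-1/51)) + 0 = (P - P/51) + 0 = 50*P/51 + 0 = 50*P/51)
-28576 - K((77 + 16)/(39 - 30)) = -28576 - 50*(77 + 16)/(39 - 30)/51 = -28576 - 50*93/9/51 = -28576 - 50*93*(⅑)/51 = -28576 - 50*31/(51*3) = -28576 - 1*1550/153 = -28576 - 1550/153 = -4373678/153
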